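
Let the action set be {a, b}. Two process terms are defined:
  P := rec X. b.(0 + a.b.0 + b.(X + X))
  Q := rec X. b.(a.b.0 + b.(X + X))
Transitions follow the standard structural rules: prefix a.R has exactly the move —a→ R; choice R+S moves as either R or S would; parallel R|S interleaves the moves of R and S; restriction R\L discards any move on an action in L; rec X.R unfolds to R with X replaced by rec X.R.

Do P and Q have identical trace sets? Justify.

YES

Reachable graph of P (5 states):
  p0 = rec X. b.(0 + a.b.0 + b.(X + X)) → -b-> p1
  p1 = 0 + a.b.0 + b.((rec X. b.(0 + a.b.0 + b.(X + X))) + (rec X. b.(0 + a.b.0 + b.(X + X)))) → -a-> p2, -b-> p3
  p2 = b.0 → -b-> p4
  p3 = (rec X. b.(0 + a.b.0 + b.(X + X))) + (rec X. b.(0 + a.b.0 + b.(X + X))) → -b-> p1
  p4 = 0 → stopped
Reachable graph of Q (5 states):
  q0 = rec X. b.(a.b.0 + b.(X + X)) → -b-> q1
  q1 = a.b.0 + b.((rec X. b.(a.b.0 + b.(X + X))) + (rec X. b.(a.b.0 + b.(X + X)))) → -a-> q2, -b-> q3
  q2 = b.0 → -b-> q4
  q3 = (rec X. b.(a.b.0 + b.(X + X))) + (rec X. b.(a.b.0 + b.(X + X))) → -b-> q1
  q4 = 0 → stopped
Bisimilarity quotient blocks:
  B0 = {p0, p3, q0, q3}
  B1 = {p1, q1}
  B2 = {p2, q2}
  B3 = {p4, q4}
p0 ∈ B0, q0 ∈ B0 → same block
Bisimilar ⇒ trace-equivalent.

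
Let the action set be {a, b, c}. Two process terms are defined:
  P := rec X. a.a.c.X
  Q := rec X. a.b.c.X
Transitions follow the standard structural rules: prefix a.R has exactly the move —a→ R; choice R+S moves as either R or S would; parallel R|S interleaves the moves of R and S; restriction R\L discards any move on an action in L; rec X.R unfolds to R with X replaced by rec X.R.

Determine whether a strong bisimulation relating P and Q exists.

P's transition system — 3 states:
  p0 = rec X. a.a.c.X :: —a→ p1
  p1 = a.c.(rec X. a.a.c.X) :: —a→ p2
  p2 = c.(rec X. a.a.c.X) :: —c→ p0
Q's transition system — 3 states:
  q0 = rec X. a.b.c.X :: —a→ q1
  q1 = b.c.(rec X. a.b.c.X) :: —b→ q2
  q2 = c.(rec X. a.b.c.X) :: —c→ q0
Coarsest stable partition (strong bisimilarity classes):
  B0 = {p0}
  B1 = {p1}
  B2 = {p2}
  B3 = {q0}
  B4 = {q1}
  B5 = {q2}
p0 ∈ B0, q0 ∈ B3 → different blocks

not bisimilar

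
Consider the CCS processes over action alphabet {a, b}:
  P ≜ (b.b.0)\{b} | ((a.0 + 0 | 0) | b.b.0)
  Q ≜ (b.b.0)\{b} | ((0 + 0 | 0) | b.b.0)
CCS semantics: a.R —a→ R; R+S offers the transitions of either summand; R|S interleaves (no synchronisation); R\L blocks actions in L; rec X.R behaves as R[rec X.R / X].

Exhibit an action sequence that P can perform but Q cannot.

a

Reachable graph of P (6 states):
  m0 = (b.b.0)\{b} | ((a.0 + 0 | 0) | b.b.0) → —a→ m1, —b→ m2
  m1 = (b.b.0)\{b} | (0 | b.b.0) → —b→ m3
  m2 = (b.b.0)\{b} | ((a.0 + 0 | 0) | b.0) → —a→ m3, —b→ m4
  m3 = (b.b.0)\{b} | (0 | b.0) → —b→ m5
  m4 = (b.b.0)\{b} | ((a.0 + 0 | 0) | 0) → —a→ m5
  m5 = (b.b.0)\{b} | (0 | 0) → deadlocked
Reachable graph of Q (3 states):
  n0 = (b.b.0)\{b} | ((0 + 0 | 0) | b.b.0) → —b→ n1
  n1 = (b.b.0)\{b} | ((0 + 0 | 0) | b.0) → —b→ n2
  n2 = (b.b.0)\{b} | ((0 + 0 | 0) | 0) → deadlocked
Executing a from P (initial set {m0}):
  after a @ step 1: {m1}
  — P admits the full trace.
Executing a from Q (initial set {n0}):
  after a @ step 1: ∅  — Q cannot continue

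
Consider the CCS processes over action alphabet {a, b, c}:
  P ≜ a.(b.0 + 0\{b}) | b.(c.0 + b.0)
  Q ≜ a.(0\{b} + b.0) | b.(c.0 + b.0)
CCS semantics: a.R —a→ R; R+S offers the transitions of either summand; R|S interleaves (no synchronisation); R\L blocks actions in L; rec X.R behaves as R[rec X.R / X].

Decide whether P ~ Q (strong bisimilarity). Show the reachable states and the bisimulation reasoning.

YES

LTS(P): 9 reachable states
  p0 = a.(b.0 + 0\{b}) | b.(c.0 + b.0) :: =a=> p1, =b=> p2
  p1 = (b.0 + 0\{b}) | b.(c.0 + b.0) :: =b=> p3, =b=> p4
  p2 = a.(b.0 + 0\{b}) | (c.0 + b.0) :: =a=> p3, =b=> p5, =c=> p5
  p3 = (b.0 + 0\{b}) | (c.0 + b.0) :: =b=> p6, =b=> p7, =c=> p6
  p4 = 0 | b.(c.0 + b.0) :: =b=> p7
  p5 = a.(b.0 + 0\{b}) | 0 :: =a=> p6
  p6 = (b.0 + 0\{b}) | 0 :: =b=> p8
  p7 = 0 | (c.0 + b.0) :: =b=> p8, =c=> p8
  p8 = 0 | 0 :: ∅
LTS(Q): 9 reachable states
  q0 = a.(0\{b} + b.0) | b.(c.0 + b.0) :: =a=> q1, =b=> q2
  q1 = (0\{b} + b.0) | b.(c.0 + b.0) :: =b=> q3, =b=> q4
  q2 = a.(0\{b} + b.0) | (c.0 + b.0) :: =a=> q3, =b=> q5, =c=> q5
  q3 = (0\{b} + b.0) | (c.0 + b.0) :: =b=> q6, =b=> q7, =c=> q6
  q4 = 0 | b.(c.0 + b.0) :: =b=> q7
  q5 = a.(0\{b} + b.0) | 0 :: =a=> q6
  q6 = (0\{b} + b.0) | 0 :: =b=> q8
  q7 = 0 | (c.0 + b.0) :: =b=> q8, =c=> q8
  q8 = 0 | 0 :: ∅
Coarsest stable partition (strong bisimilarity classes):
  B0 = {p0, q0}
  B1 = {p2, q2}
  B2 = {p5, q5}
  B3 = {p6, q6}
  B4 = {p8, q8}
  B5 = {p3, q3}
  B6 = {p7, q7}
  B7 = {p1, q1}
  B8 = {p4, q4}
p0 ∈ B0, q0 ∈ B0 → same block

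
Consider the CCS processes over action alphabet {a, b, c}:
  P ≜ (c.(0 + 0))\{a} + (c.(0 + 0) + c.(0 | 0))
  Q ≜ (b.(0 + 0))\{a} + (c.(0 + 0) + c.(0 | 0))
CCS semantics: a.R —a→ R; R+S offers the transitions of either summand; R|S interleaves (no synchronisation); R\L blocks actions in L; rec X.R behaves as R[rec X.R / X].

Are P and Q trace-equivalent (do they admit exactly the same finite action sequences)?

trace-distinct — witness ⟨b⟩

Reachable graph of P (4 states):
  s0 = (c.(0 + 0))\{a} + (c.(0 + 0) + c.(0 | 0)) | --c--▸ s1, --c--▸ s2, --c--▸ s3
  s1 = (0 + 0)\{a} | stopped
  s2 = 0 + 0 | stopped
  s3 = 0 | 0 | stopped
Reachable graph of Q (4 states):
  t0 = (b.(0 + 0))\{a} + (c.(0 + 0) + c.(0 | 0)) | --b--▸ t1, --c--▸ t2, --c--▸ t3
  t1 = (0 + 0)\{a} | stopped
  t2 = 0 + 0 | stopped
  t3 = 0 | 0 | stopped
Run σ = ⟨b⟩ on Q: start {t0}
  step 1 (b): {t1}
  ✓ Q
Run σ = ⟨b⟩ on P: start {s0}
  step 1 (b): ∅ (P stuck)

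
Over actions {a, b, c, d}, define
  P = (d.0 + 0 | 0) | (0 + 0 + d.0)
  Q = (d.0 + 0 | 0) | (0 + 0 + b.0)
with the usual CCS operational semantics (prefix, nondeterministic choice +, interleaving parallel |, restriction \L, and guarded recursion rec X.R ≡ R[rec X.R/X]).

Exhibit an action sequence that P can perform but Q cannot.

LTS(P): 4 reachable states
  u0 = (d.0 + 0 | 0) | (0 + 0 + d.0) has moves —d→ u1, —d→ u2
  u1 = (d.0 + 0 | 0) | 0 has moves —d→ u3
  u2 = 0 | (0 + 0 + d.0) has moves —d→ u3
  u3 = 0 | 0 has moves deadlocked
LTS(Q): 4 reachable states
  v0 = (d.0 + 0 | 0) | (0 + 0 + b.0) has moves —b→ v1, —d→ v2
  v1 = (d.0 + 0 | 0) | 0 has moves —d→ v3
  v2 = 0 | (0 + 0 + b.0) has moves —b→ v3
  v3 = 0 | 0 has moves deadlocked
Executing dd from P (initial set {u0}):
  step 1 (d): {u1, u2}
  step 2 (d): {u3}
  ✓ P
Executing dd from Q (initial set {v0}):
  step 1 (d): {v2}
  step 2 (d): no successor for Q

dd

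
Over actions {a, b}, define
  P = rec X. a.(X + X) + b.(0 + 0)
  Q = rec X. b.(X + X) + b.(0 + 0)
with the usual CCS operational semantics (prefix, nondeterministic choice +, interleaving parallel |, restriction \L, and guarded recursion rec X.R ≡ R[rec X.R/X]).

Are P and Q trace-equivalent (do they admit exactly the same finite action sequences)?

Reachable graph of P (3 states):
  s0 = rec X. a.(X + X) + b.(0 + 0) has moves -a-> s1, -b-> s2
  s1 = (rec X. a.(X + X) + b.(0 + 0)) + (rec X. a.(X + X) + b.(0 + 0)) has moves -a-> s1, -b-> s2
  s2 = 0 + 0 has moves ∅
Reachable graph of Q (3 states):
  t0 = rec X. b.(X + X) + b.(0 + 0) has moves -b-> t1, -b-> t2
  t1 = (rec X. b.(X + X) + b.(0 + 0)) + (rec X. b.(X + X) + b.(0 + 0)) has moves -b-> t1, -b-> t2
  t2 = 0 + 0 has moves ∅
Executing a from P (initial set {s0}):
  step 1 (a): {s1}
  — P admits the full trace.
Executing a from Q (initial set {t0}):
  step 1 (a): ∅ (Q stuck)

traces(P) ≠ traces(Q) — witness ⟨a⟩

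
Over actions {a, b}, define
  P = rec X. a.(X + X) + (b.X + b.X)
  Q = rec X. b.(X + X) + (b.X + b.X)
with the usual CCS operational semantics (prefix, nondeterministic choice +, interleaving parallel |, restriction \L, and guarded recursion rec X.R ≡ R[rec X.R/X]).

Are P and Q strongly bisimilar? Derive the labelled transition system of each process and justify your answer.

LTS(P): 2 reachable states
  s0 = rec X. a.(X + X) + (b.X + b.X) | -a-> s1, -b-> s0
  s1 = (rec X. a.(X + X) + (b.X + b.X)) + (rec X. a.(X + X) + (b.X + b.X)) | -a-> s1, -b-> s0
LTS(Q): 2 reachable states
  t0 = rec X. b.(X + X) + (b.X + b.X) | -b-> t0, -b-> t1
  t1 = (rec X. b.(X + X) + (b.X + b.X)) + (rec X. b.(X + X) + (b.X + b.X)) | -b-> t0, -b-> t1
Bisimilarity quotient blocks:
  B0 = {s0, s1}
  B1 = {t0, t1}
s0 ∈ B0, t0 ∈ B1 → different blocks

NO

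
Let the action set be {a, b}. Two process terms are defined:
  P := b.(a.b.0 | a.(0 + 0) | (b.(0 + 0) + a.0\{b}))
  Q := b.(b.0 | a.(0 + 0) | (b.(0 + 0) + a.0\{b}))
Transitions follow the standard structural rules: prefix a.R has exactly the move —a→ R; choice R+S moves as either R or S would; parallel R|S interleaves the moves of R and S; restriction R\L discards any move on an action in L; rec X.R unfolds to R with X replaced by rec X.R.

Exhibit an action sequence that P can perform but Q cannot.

baaa

LTS(P): 19 reachable states
  u0 = b.(a.b.0 | a.(0 + 0) | (b.(0 + 0) + a.0\{b})) has moves ··b··> u1
  u1 = a.b.0 | a.(0 + 0) | (b.(0 + 0) + a.0\{b}) has moves ··a··> u2, ··a··> u3, ··a··> u4, ··b··> u5
  u2 = a.b.0 | (0 + 0) | (b.(0 + 0) + a.0\{b}) has moves ··a··> u6, ··a··> u7, ··b··> u8
  u3 = a.b.0 | a.(0 + 0) | 0\{b} has moves ··a··> u6, ··a··> u9
  u4 = b.0 | a.(0 + 0) | (b.(0 + 0) + a.0\{b}) has moves ··a··> u7, ··a··> u9, ··b··> u10, ··b··> u11
  u5 = a.b.0 | a.(0 + 0) | (0 + 0) has moves ··a··> u11, ··a··> u8
  u6 = a.b.0 | (0 + 0) | 0\{b} has moves ··a··> u12
  u7 = b.0 | (0 + 0) | (b.(0 + 0) + a.0\{b}) has moves ··a··> u12, ··b··> u13, ··b··> u14
  u8 = a.b.0 | (0 + 0) | (0 + 0) has moves ··a··> u14
  u9 = b.0 | a.(0 + 0) | 0\{b} has moves ··a··> u12, ··b··> u15
  u10 = 0 | a.(0 + 0) | (b.(0 + 0) + a.0\{b}) has moves ··a··> u13, ··a··> u15, ··b··> u16
  u11 = b.0 | a.(0 + 0) | (0 + 0) has moves ··a··> u14, ··b··> u16
  u12 = b.0 | (0 + 0) | 0\{b} has moves ··b··> u17
  u13 = 0 | (0 + 0) | (b.(0 + 0) + a.0\{b}) has moves ··a··> u17, ··b··> u18
  u14 = b.0 | (0 + 0) | (0 + 0) has moves ··b··> u18
  u15 = 0 | a.(0 + 0) | 0\{b} has moves ··a··> u17
  u16 = 0 | a.(0 + 0) | (0 + 0) has moves ··a··> u18
  u17 = 0 | (0 + 0) | 0\{b} has moves stopped
  u18 = 0 | (0 + 0) | (0 + 0) has moves stopped
LTS(Q): 13 reachable states
  v0 = b.(b.0 | a.(0 + 0) | (b.(0 + 0) + a.0\{b})) has moves ··b··> v1
  v1 = b.0 | a.(0 + 0) | (b.(0 + 0) + a.0\{b}) has moves ··a··> v2, ··a··> v3, ··b··> v4, ··b··> v5
  v2 = b.0 | (0 + 0) | (b.(0 + 0) + a.0\{b}) has moves ··a··> v6, ··b··> v7, ··b··> v8
  v3 = b.0 | a.(0 + 0) | 0\{b} has moves ··a··> v6, ··b··> v9
  v4 = 0 | a.(0 + 0) | (b.(0 + 0) + a.0\{b}) has moves ··a··> v7, ··a··> v9, ··b··> v10
  v5 = b.0 | a.(0 + 0) | (0 + 0) has moves ··a··> v8, ··b··> v10
  v6 = b.0 | (0 + 0) | 0\{b} has moves ··b··> v11
  v7 = 0 | (0 + 0) | (b.(0 + 0) + a.0\{b}) has moves ··a··> v11, ··b··> v12
  v8 = b.0 | (0 + 0) | (0 + 0) has moves ··b··> v12
  v9 = 0 | a.(0 + 0) | 0\{b} has moves ··a··> v11
  v10 = 0 | a.(0 + 0) | (0 + 0) has moves ··a··> v12
  v11 = 0 | (0 + 0) | 0\{b} has moves stopped
  v12 = 0 | (0 + 0) | (0 + 0) has moves stopped
Executing baaa from P (initial set {u0}):
  after b @ step 1: {u1}
  after a @ step 2: {u2, u3, u4}
  after a @ step 3: {u6, u7, u9}
  after a @ step 4: {u12}
  — P admits the full trace.
Executing baaa from Q (initial set {v0}):
  after b @ step 1: {v1}
  after a @ step 2: {v2, v3}
  after a @ step 3: {v6}
  after a @ step 4: ∅  — Q cannot continue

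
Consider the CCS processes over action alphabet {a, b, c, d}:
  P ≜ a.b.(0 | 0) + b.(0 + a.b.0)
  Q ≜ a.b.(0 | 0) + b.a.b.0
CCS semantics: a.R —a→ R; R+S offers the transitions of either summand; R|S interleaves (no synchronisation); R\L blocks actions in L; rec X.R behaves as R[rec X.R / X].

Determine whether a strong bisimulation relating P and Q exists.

bisimilar

LTS(P): 6 reachable states
  u0 = a.b.(0 | 0) + b.(0 + a.b.0) :: --a--▸ u1, --b--▸ u2
  u1 = b.(0 | 0) :: --b--▸ u3
  u2 = 0 + a.b.0 :: --a--▸ u4
  u3 = 0 | 0 :: (no moves)
  u4 = b.0 :: --b--▸ u5
  u5 = 0 :: (no moves)
LTS(Q): 6 reachable states
  v0 = a.b.(0 | 0) + b.a.b.0 :: --a--▸ v1, --b--▸ v2
  v1 = b.(0 | 0) :: --b--▸ v3
  v2 = a.b.0 :: --a--▸ v4
  v3 = 0 | 0 :: (no moves)
  v4 = b.0 :: --b--▸ v5
  v5 = 0 :: (no moves)
Partition-refinement fixed point:
  B0 = {u0, v0}
  B1 = {u1, u4, v1, v4}
  B2 = {u3, u5, v3, v5}
  B3 = {u2, v2}
u0 ∈ B0, v0 ∈ B0 → same block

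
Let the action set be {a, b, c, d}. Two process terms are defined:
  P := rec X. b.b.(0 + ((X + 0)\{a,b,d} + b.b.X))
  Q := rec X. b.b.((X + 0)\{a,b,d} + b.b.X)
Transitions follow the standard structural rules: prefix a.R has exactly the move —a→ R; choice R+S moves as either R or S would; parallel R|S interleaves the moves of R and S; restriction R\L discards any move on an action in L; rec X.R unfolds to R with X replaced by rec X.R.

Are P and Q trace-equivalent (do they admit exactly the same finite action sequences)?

trace-equivalent

Reachable graph of P (4 states):
  m0 = rec X. b.b.(0 + ((X + 0)\{a,b,d} + b.b.X)) → ··b··> m1
  m1 = b.(0 + (((rec X. b.b.(0 + ((X + 0)\{a,b,d} + b.b.X))) + 0)\{a,b,d} + b.b.(rec X. b.b.(0 + ((X + 0)\{a,b,d} + b.b.X))))) → ··b··> m2
  m2 = 0 + (((rec X. b.b.(0 + ((X + 0)\{a,b,d} + b.b.X))) + 0)\{a,b,d} + b.b.(rec X. b.b.(0 + ((X + 0)\{a,b,d} + b.b.X)))) → ··b··> m3
  m3 = b.(rec X. b.b.(0 + ((X + 0)\{a,b,d} + b.b.X))) → ··b··> m0
Reachable graph of Q (4 states):
  n0 = rec X. b.b.((X + 0)\{a,b,d} + b.b.X) → ··b··> n1
  n1 = b.(((rec X. b.b.((X + 0)\{a,b,d} + b.b.X)) + 0)\{a,b,d} + b.b.(rec X. b.b.((X + 0)\{a,b,d} + b.b.X))) → ··b··> n2
  n2 = ((rec X. b.b.((X + 0)\{a,b,d} + b.b.X)) + 0)\{a,b,d} + b.b.(rec X. b.b.((X + 0)\{a,b,d} + b.b.X)) → ··b··> n3
  n3 = b.(rec X. b.b.((X + 0)\{a,b,d} + b.b.X)) → ··b··> n0
Partition-refinement fixed point:
  B0 = {m0, m1, m2, m3, n0, n1, n2, n3}
m0 ∈ B0, n0 ∈ B0 → same block
Bisimilar ⇒ trace-equivalent.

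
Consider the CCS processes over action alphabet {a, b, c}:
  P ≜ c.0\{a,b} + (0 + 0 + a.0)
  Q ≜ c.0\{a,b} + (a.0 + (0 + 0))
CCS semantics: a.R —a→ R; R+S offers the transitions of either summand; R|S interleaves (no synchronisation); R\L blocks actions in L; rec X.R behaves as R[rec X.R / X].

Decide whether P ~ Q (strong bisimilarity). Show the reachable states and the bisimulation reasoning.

P ~ Q

LTS(P): 3 reachable states
  s0 = c.0\{a,b} + (0 + 0 + a.0) → --a--▸ s1, --c--▸ s2
  s1 = 0 → stopped
  s2 = 0\{a,b} → stopped
LTS(Q): 3 reachable states
  t0 = c.0\{a,b} + (a.0 + (0 + 0)) → --a--▸ t1, --c--▸ t2
  t1 = 0 → stopped
  t2 = 0\{a,b} → stopped
Partition-refinement fixed point:
  B0 = {s0, t0}
  B1 = {s1, s2, t1, t2}
s0 ∈ B0, t0 ∈ B0 → same block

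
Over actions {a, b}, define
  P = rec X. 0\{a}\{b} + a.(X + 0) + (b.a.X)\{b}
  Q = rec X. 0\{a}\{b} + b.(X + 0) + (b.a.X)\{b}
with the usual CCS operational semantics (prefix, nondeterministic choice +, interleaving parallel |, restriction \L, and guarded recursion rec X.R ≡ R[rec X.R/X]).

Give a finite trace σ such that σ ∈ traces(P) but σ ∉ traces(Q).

Reachable graph of P (2 states):
  s0 = rec X. 0\{a}\{b} + a.(X + 0) + (b.a.X)\{b} has moves =a=> s1
  s1 = (rec X. 0\{a}\{b} + a.(X + 0) + (b.a.X)\{b}) + 0 has moves =a=> s1
Reachable graph of Q (2 states):
  t0 = rec X. 0\{a}\{b} + b.(X + 0) + (b.a.X)\{b} has moves =b=> t1
  t1 = (rec X. 0\{a}\{b} + b.(X + 0) + (b.a.X)\{b}) + 0 has moves =b=> t1
Executing a from P (initial set {s0}):
  step 1 (a): {s1}
  P completes σ.
Executing a from Q (initial set {t0}):
  step 1 (a): ∅  — Q cannot continue

a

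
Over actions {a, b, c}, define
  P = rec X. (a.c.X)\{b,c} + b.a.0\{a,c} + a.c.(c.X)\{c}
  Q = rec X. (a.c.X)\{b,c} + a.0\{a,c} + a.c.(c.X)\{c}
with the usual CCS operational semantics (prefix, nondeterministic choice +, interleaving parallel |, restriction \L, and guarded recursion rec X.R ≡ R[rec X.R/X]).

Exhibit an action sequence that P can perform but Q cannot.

b

Reachable graph of P (6 states):
  p0 = rec X. (a.c.X)\{b,c} + b.a.0\{a,c} + a.c.(c.X)\{c} | -a-> p1, -a-> p2, -b-> p3
  p1 = (c.(rec X. (a.c.X)\{b,c} + b.a.0\{a,c} + a.c.(c.X)\{c}))\{b,c} | deadlocked
  p2 = c.(c.(rec X. (a.c.X)\{b,c} + b.a.0\{a,c} + a.c.(c.X)\{c}))\{c} | -c-> p4
  p3 = a.0\{a,c} | -a-> p5
  p4 = (c.(rec X. (a.c.X)\{b,c} + b.a.0\{a,c} + a.c.(c.X)\{c}))\{c} | deadlocked
  p5 = 0\{a,c} | deadlocked
Reachable graph of Q (5 states):
  q0 = rec X. (a.c.X)\{b,c} + a.0\{a,c} + a.c.(c.X)\{c} | -a-> q1, -a-> q2, -a-> q3
  q1 = (c.(rec X. (a.c.X)\{b,c} + a.0\{a,c} + a.c.(c.X)\{c}))\{b,c} | deadlocked
  q2 = 0\{a,c} | deadlocked
  q3 = c.(c.(rec X. (a.c.X)\{b,c} + a.0\{a,c} + a.c.(c.X)\{c}))\{c} | -c-> q4
  q4 = (c.(rec X. (a.c.X)\{b,c} + a.0\{a,c} + a.c.(c.X)\{c}))\{c} | deadlocked
Run σ = ⟨b⟩ on P: start {p0}
  after b @ step 1: {p3}
  P completes σ.
Run σ = ⟨b⟩ on Q: start {q0}
  after b @ step 1: no successor for Q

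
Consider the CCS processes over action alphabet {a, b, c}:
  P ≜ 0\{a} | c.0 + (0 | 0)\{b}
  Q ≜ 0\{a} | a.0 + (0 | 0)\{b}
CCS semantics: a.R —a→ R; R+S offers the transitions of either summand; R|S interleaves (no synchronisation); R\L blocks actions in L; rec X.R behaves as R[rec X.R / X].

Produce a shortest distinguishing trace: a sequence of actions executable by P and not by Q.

c

P's transition system — 2 states:
  s0 = 0\{a} | c.0 + (0 | 0)\{b} has moves =c=> s1
  s1 = 0\{a} | 0 has moves ·
Q's transition system — 2 states:
  t0 = 0\{a} | a.0 + (0 | 0)\{b} has moves =a=> t1
  t1 = 0\{a} | 0 has moves ·
Executing c from P (initial set {s0}):
  [1] c ⇒ {s1}
  ✓ P
Executing c from Q (initial set {t0}):
  [1] c ⇒ ∅  — Q cannot continue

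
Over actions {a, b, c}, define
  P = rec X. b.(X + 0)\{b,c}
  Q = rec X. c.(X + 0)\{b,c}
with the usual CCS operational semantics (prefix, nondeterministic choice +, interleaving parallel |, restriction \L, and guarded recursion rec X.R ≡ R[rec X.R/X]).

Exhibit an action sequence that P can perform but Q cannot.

P's transition system — 2 states:
  p0 = rec X. b.(X + 0)\{b,c} ⊢ -b-> p1
  p1 = ((rec X. b.(X + 0)\{b,c}) + 0)\{b,c} ⊢ (no moves)
Q's transition system — 2 states:
  q0 = rec X. c.(X + 0)\{b,c} ⊢ -c-> q1
  q1 = ((rec X. c.(X + 0)\{b,c}) + 0)\{b,c} ⊢ (no moves)
Executing b from P (initial set {p0}):
  after b @ step 1: {p1}
  ✓ P
Executing b from Q (initial set {q0}):
  after b @ step 1: ∅ (Q stuck)

b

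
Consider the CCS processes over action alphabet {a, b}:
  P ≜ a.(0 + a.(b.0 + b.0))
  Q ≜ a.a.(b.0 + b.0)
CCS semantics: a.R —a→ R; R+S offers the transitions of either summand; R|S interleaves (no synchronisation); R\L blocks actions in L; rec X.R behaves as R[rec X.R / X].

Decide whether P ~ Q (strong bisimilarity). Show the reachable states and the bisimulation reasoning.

bisimilar

LTS(P): 4 reachable states
  s0 = a.(0 + a.(b.0 + b.0)) | -a-> s1
  s1 = 0 + a.(b.0 + b.0) | -a-> s2
  s2 = b.0 + b.0 | -b-> s3
  s3 = 0 | ·
LTS(Q): 4 reachable states
  t0 = a.a.(b.0 + b.0) | -a-> t1
  t1 = a.(b.0 + b.0) | -a-> t2
  t2 = b.0 + b.0 | -b-> t3
  t3 = 0 | ·
Partition-refinement fixed point:
  B0 = {s0, t0}
  B1 = {s1, t1}
  B2 = {s2, t2}
  B3 = {s3, t3}
s0 ∈ B0, t0 ∈ B0 → same block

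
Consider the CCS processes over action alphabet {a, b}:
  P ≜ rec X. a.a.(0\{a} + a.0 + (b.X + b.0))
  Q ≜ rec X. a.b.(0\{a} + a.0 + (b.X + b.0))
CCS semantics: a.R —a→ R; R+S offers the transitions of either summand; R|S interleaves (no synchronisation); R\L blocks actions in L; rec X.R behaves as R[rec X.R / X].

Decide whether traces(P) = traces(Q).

Reachable graph of P (4 states):
  m0 = rec X. a.a.(0\{a} + a.0 + (b.X + b.0)) has moves --a--▸ m1
  m1 = a.(0\{a} + a.0 + (b.(rec X. a.a.(0\{a} + a.0 + (b.X + b.0))) + b.0)) has moves --a--▸ m2
  m2 = 0\{a} + a.0 + (b.(rec X. a.a.(0\{a} + a.0 + (b.X + b.0))) + b.0) has moves --a--▸ m3, --b--▸ m0, --b--▸ m3
  m3 = 0 has moves ·
Reachable graph of Q (4 states):
  n0 = rec X. a.b.(0\{a} + a.0 + (b.X + b.0)) has moves --a--▸ n1
  n1 = b.(0\{a} + a.0 + (b.(rec X. a.b.(0\{a} + a.0 + (b.X + b.0))) + b.0)) has moves --b--▸ n2
  n2 = 0\{a} + a.0 + (b.(rec X. a.b.(0\{a} + a.0 + (b.X + b.0))) + b.0) has moves --a--▸ n3, --b--▸ n0, --b--▸ n3
  n3 = 0 has moves ·
Run σ = ⟨aa⟩ on P: start {m0}
  [1] a ⇒ {m1}
  [2] a ⇒ {m2}
  — P admits the full trace.
Run σ = ⟨aa⟩ on Q: start {n0}
  [1] a ⇒ {n1}
  [2] a ⇒ ∅  — Q cannot continue

NO — witness ⟨aa⟩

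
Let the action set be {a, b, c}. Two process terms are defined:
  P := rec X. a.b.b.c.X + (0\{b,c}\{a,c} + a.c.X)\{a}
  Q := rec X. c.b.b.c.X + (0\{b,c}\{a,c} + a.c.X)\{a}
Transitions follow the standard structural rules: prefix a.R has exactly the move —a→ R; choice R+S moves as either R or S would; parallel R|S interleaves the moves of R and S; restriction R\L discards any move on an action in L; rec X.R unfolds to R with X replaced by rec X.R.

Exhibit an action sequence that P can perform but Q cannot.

Reachable graph of P (4 states):
  p0 = rec X. a.b.b.c.X + (0\{b,c}\{a,c} + a.c.X)\{a} ⊢ -a-> p1
  p1 = b.b.c.(rec X. a.b.b.c.X + (0\{b,c}\{a,c} + a.c.X)\{a}) ⊢ -b-> p2
  p2 = b.c.(rec X. a.b.b.c.X + (0\{b,c}\{a,c} + a.c.X)\{a}) ⊢ -b-> p3
  p3 = c.(rec X. a.b.b.c.X + (0\{b,c}\{a,c} + a.c.X)\{a}) ⊢ -c-> p0
Reachable graph of Q (4 states):
  q0 = rec X. c.b.b.c.X + (0\{b,c}\{a,c} + a.c.X)\{a} ⊢ -c-> q1
  q1 = b.b.c.(rec X. c.b.b.c.X + (0\{b,c}\{a,c} + a.c.X)\{a}) ⊢ -b-> q2
  q2 = b.c.(rec X. c.b.b.c.X + (0\{b,c}\{a,c} + a.c.X)\{a}) ⊢ -b-> q3
  q3 = c.(rec X. c.b.b.c.X + (0\{b,c}\{a,c} + a.c.X)\{a}) ⊢ -c-> q0
Run σ = ⟨a⟩ on P: start {p0}
  [1] a ⇒ {p1}
  — P admits the full trace.
Run σ = ⟨a⟩ on Q: start {q0}
  [1] a ⇒ ∅ (Q stuck)

a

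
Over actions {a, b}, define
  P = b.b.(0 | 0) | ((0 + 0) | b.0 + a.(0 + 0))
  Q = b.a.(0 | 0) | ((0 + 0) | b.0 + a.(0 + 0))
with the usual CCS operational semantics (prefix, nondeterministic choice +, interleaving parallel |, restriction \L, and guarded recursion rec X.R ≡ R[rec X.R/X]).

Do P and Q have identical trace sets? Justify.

Reachable graph of P (9 states):
  u0 = b.b.(0 | 0) | ((0 + 0) | b.0 + a.(0 + 0)) ⊢ -a-> u1, -b-> u2, -b-> u3
  u1 = b.b.(0 | 0) | (0 + 0) ⊢ -b-> u4
  u2 = b.(0 | 0) | ((0 + 0) | b.0 + a.(0 + 0)) ⊢ -a-> u4, -b-> u5, -b-> u6
  u3 = b.b.(0 | 0) | ((0 + 0) | 0) ⊢ -b-> u6
  u4 = b.(0 | 0) | (0 + 0) ⊢ -b-> u7
  u5 = 0 | 0 | ((0 + 0) | b.0 + a.(0 + 0)) ⊢ -a-> u7, -b-> u8
  u6 = b.(0 | 0) | ((0 + 0) | 0) ⊢ -b-> u8
  u7 = 0 | 0 | (0 + 0) ⊢ (no moves)
  u8 = 0 | 0 | ((0 + 0) | 0) ⊢ (no moves)
Reachable graph of Q (9 states):
  v0 = b.a.(0 | 0) | ((0 + 0) | b.0 + a.(0 + 0)) ⊢ -a-> v1, -b-> v2, -b-> v3
  v1 = b.a.(0 | 0) | (0 + 0) ⊢ -b-> v4
  v2 = a.(0 | 0) | ((0 + 0) | b.0 + a.(0 + 0)) ⊢ -a-> v4, -a-> v5, -b-> v6
  v3 = b.a.(0 | 0) | ((0 + 0) | 0) ⊢ -b-> v6
  v4 = a.(0 | 0) | (0 + 0) ⊢ -a-> v7
  v5 = 0 | 0 | ((0 + 0) | b.0 + a.(0 + 0)) ⊢ -a-> v7, -b-> v8
  v6 = a.(0 | 0) | ((0 + 0) | 0) ⊢ -a-> v8
  v7 = 0 | 0 | (0 + 0) ⊢ (no moves)
  v8 = 0 | 0 | ((0 + 0) | 0) ⊢ (no moves)
Trace ⟨abb⟩ through P, begin at {u0}:
  step 1 (a): {u1}
  step 2 (b): {u4}
  step 3 (b): {u7}
  — P admits the full trace.
Trace ⟨abb⟩ through Q, begin at {v0}:
  step 1 (a): {v1}
  step 2 (b): {v4}
  step 3 (b): no successor for Q

NO — witness ⟨abb⟩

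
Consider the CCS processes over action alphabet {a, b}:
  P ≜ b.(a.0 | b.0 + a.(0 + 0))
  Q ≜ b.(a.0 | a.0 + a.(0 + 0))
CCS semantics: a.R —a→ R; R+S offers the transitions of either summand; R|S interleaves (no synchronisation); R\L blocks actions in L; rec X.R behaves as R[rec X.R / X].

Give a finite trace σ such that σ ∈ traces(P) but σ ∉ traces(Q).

bb

LTS(P): 6 reachable states
  p0 = b.(a.0 | b.0 + a.(0 + 0)) | =b=> p1
  p1 = a.0 | b.0 + a.(0 + 0) | =a=> p2, =a=> p3, =b=> p4
  p2 = 0 + 0 | ·
  p3 = 0 | b.0 | =b=> p5
  p4 = a.0 | 0 | =a=> p5
  p5 = 0 | 0 | ·
LTS(Q): 6 reachable states
  q0 = b.(a.0 | a.0 + a.(0 + 0)) | =b=> q1
  q1 = a.0 | a.0 + a.(0 + 0) | =a=> q2, =a=> q3, =a=> q4
  q2 = 0 + 0 | ·
  q3 = 0 | a.0 | =a=> q5
  q4 = a.0 | 0 | =a=> q5
  q5 = 0 | 0 | ·
Run σ = ⟨bb⟩ on P: start {p0}
  [1] b ⇒ {p1}
  [2] b ⇒ {p4}
  ✓ P
Run σ = ⟨bb⟩ on Q: start {q0}
  [1] b ⇒ {q1}
  [2] b ⇒ no successor for Q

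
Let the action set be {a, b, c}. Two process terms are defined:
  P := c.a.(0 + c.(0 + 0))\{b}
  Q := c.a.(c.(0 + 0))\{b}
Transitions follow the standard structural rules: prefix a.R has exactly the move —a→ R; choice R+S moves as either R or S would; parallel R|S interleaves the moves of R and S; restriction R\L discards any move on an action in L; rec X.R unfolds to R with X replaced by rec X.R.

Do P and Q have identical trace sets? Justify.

Reachable graph of P (4 states):
  s0 = c.a.(0 + c.(0 + 0))\{b} | =c=> s1
  s1 = a.(0 + c.(0 + 0))\{b} | =a=> s2
  s2 = (0 + c.(0 + 0))\{b} | =c=> s3
  s3 = (0 + 0)\{b} | stopped
Reachable graph of Q (4 states):
  t0 = c.a.(c.(0 + 0))\{b} | =c=> t1
  t1 = a.(c.(0 + 0))\{b} | =a=> t2
  t2 = (c.(0 + 0))\{b} | =c=> t3
  t3 = (0 + 0)\{b} | stopped
Partition-refinement fixed point:
  B0 = {s0, t0}
  B1 = {s1, t1}
  B2 = {s2, t2}
  B3 = {s3, t3}
s0 ∈ B0, t0 ∈ B0 → same block
Bisimilar ⇒ trace-equivalent.

traces(P) = traces(Q)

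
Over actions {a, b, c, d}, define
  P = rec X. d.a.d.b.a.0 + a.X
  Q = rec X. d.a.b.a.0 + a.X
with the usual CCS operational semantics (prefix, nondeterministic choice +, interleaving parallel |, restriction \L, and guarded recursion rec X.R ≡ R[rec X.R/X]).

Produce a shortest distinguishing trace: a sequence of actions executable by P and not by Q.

dad

LTS(P): 6 reachable states
  s0 = rec X. d.a.d.b.a.0 + a.X → =a=> s0, =d=> s1
  s1 = a.d.b.a.0 → =a=> s2
  s2 = d.b.a.0 → =d=> s3
  s3 = b.a.0 → =b=> s4
  s4 = a.0 → =a=> s5
  s5 = 0 → ∅
LTS(Q): 5 reachable states
  t0 = rec X. d.a.b.a.0 + a.X → =a=> t0, =d=> t1
  t1 = a.b.a.0 → =a=> t2
  t2 = b.a.0 → =b=> t3
  t3 = a.0 → =a=> t4
  t4 = 0 → ∅
Run σ = ⟨dad⟩ on P: start {s0}
  step 1 (d): {s1}
  step 2 (a): {s2}
  step 3 (d): {s3}
  — P admits the full trace.
Run σ = ⟨dad⟩ on Q: start {t0}
  step 1 (d): {t1}
  step 2 (a): {t2}
  step 3 (d): no successor for Q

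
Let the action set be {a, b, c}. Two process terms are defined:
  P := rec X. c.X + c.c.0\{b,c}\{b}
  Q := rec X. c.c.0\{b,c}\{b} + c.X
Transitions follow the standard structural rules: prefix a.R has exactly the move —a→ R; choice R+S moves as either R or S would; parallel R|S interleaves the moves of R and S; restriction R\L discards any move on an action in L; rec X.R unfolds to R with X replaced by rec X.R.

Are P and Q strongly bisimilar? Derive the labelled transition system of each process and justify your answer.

YES

Reachable graph of P (3 states):
  u0 = rec X. c.X + c.c.0\{b,c}\{b} → ··c··> u0, ··c··> u1
  u1 = c.0\{b,c}\{b} → ··c··> u2
  u2 = 0\{b,c}\{b} → stopped
Reachable graph of Q (3 states):
  v0 = rec X. c.c.0\{b,c}\{b} + c.X → ··c··> v0, ··c··> v1
  v1 = c.0\{b,c}\{b} → ··c··> v2
  v2 = 0\{b,c}\{b} → stopped
Bisimilarity quotient blocks:
  B0 = {u0, v0}
  B1 = {u1, v1}
  B2 = {u2, v2}
u0 ∈ B0, v0 ∈ B0 → same block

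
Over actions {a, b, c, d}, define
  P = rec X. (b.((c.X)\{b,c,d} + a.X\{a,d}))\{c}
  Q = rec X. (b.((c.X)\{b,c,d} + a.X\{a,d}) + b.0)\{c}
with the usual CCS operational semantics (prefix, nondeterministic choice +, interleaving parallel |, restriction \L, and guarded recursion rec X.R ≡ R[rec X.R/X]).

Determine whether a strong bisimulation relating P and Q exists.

P's transition system — 4 states:
  u0 = rec X. (b.((c.X)\{b,c,d} + a.X\{a,d}))\{c} :: --b--▸ u1
  u1 = ((c.(rec X. (b.((c.X)\{b,c,d} + a.X\{a,d}))\{c}))\{b,c,d} + a.(rec X. (b.((c.X)\{b,c,d} + a.X\{a,d}))\{c})\{a,d})\{c} :: --a--▸ u2
  u2 = (rec X. (b.((c.X)\{b,c,d} + a.X\{a,d}))\{c})\{a,d}\{c} :: --b--▸ u3
  u3 = ((c.(rec X. (b.((c.X)\{b,c,d} + a.X\{a,d}))\{c}))\{b,c,d} + a.(rec X. (b.((c.X)\{b,c,d} + a.X\{a,d}))\{c})\{a,d})\{c}\{a,d}\{c} :: deadlocked
Q's transition system — 6 states:
  v0 = rec X. (b.((c.X)\{b,c,d} + a.X\{a,d}) + b.0)\{c} :: --b--▸ v1, --b--▸ v2
  v1 = ((c.(rec X. (b.((c.X)\{b,c,d} + a.X\{a,d}) + b.0)\{c}))\{b,c,d} + a.(rec X. (b.((c.X)\{b,c,d} + a.X\{a,d}) + b.0)\{c})\{a,d})\{c} :: --a--▸ v3
  v2 = 0\{c} :: deadlocked
  v3 = (rec X. (b.((c.X)\{b,c,d} + a.X\{a,d}) + b.0)\{c})\{a,d}\{c} :: --b--▸ v4, --b--▸ v5
  v4 = ((c.(rec X. (b.((c.X)\{b,c,d} + a.X\{a,d}) + b.0)\{c}))\{b,c,d} + a.(rec X. (b.((c.X)\{b,c,d} + a.X\{a,d}) + b.0)\{c})\{a,d})\{c}\{a,d}\{c} :: deadlocked
  v5 = 0\{c}\{a,d}\{c} :: deadlocked
Partition-refinement fixed point:
  B0 = {u0}
  B1 = {u1, v1}
  B2 = {u2, v3}
  B3 = {u3, v2, v4, v5}
  B4 = {v0}
u0 ∈ B0, v0 ∈ B4 → different blocks

P ≁ Q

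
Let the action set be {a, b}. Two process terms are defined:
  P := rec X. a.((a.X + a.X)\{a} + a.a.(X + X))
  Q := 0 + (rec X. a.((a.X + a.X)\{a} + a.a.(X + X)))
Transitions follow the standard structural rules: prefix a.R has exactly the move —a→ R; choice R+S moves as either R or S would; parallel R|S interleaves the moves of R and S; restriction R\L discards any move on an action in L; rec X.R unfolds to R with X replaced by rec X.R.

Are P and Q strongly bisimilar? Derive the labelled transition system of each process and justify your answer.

P ~ Q

P's transition system — 4 states:
  m0 = rec X. a.((a.X + a.X)\{a} + a.a.(X + X)) | ··a··> m1
  m1 = (a.(rec X. a.((a.X + a.X)\{a} + a.a.(X + X))) + a.(rec X. a.((a.X + a.X)\{a} + a.a.(X + X))))\{a} + a.a.((rec X. a.((a.X + a.X)\{a} + a.a.(X + X))) + (rec X. a.((a.X + a.X)\{a} + a.a.(X + X)))) | ··a··> m2
  m2 = a.((rec X. a.((a.X + a.X)\{a} + a.a.(X + X))) + (rec X. a.((a.X + a.X)\{a} + a.a.(X + X)))) | ··a··> m3
  m3 = (rec X. a.((a.X + a.X)\{a} + a.a.(X + X))) + (rec X. a.((a.X + a.X)\{a} + a.a.(X + X))) | ··a··> m1
Q's transition system — 4 states:
  n0 = 0 + (rec X. a.((a.X + a.X)\{a} + a.a.(X + X))) | ··a··> n1
  n1 = (a.(rec X. a.((a.X + a.X)\{a} + a.a.(X + X))) + a.(rec X. a.((a.X + a.X)\{a} + a.a.(X + X))))\{a} + a.a.((rec X. a.((a.X + a.X)\{a} + a.a.(X + X))) + (rec X. a.((a.X + a.X)\{a} + a.a.(X + X)))) | ··a··> n2
  n2 = a.((rec X. a.((a.X + a.X)\{a} + a.a.(X + X))) + (rec X. a.((a.X + a.X)\{a} + a.a.(X + X)))) | ··a··> n3
  n3 = (rec X. a.((a.X + a.X)\{a} + a.a.(X + X))) + (rec X. a.((a.X + a.X)\{a} + a.a.(X + X))) | ··a··> n1
Bisimilarity quotient blocks:
  B0 = {m0, m1, m2, m3, n0, n1, n2, n3}
m0 ∈ B0, n0 ∈ B0 → same block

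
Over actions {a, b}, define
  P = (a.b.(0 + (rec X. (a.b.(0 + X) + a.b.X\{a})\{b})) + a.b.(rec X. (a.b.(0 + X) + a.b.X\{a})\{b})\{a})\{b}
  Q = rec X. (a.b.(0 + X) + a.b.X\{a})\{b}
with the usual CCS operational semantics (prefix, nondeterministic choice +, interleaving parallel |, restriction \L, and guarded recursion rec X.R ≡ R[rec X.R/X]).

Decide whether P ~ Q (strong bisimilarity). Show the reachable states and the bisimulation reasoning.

P's transition system — 3 states:
  m0 = (a.b.(0 + (rec X. (a.b.(0 + X) + a.b.X\{a})\{b})) + a.b.(rec X. (a.b.(0 + X) + a.b.X\{a})\{b})\{a})\{b} has moves ··a··> m1, ··a··> m2
  m1 = (b.(0 + (rec X. (a.b.(0 + X) + a.b.X\{a})\{b})))\{b} has moves deadlocked
  m2 = (b.(rec X. (a.b.(0 + X) + a.b.X\{a})\{b})\{a})\{b} has moves deadlocked
Q's transition system — 3 states:
  n0 = rec X. (a.b.(0 + X) + a.b.X\{a})\{b} has moves ··a··> n1, ··a··> n2
  n1 = (b.(0 + (rec X. (a.b.(0 + X) + a.b.X\{a})\{b})))\{b} has moves deadlocked
  n2 = (b.(rec X. (a.b.(0 + X) + a.b.X\{a})\{b})\{a})\{b} has moves deadlocked
Coarsest stable partition (strong bisimilarity classes):
  B0 = {m0, n0}
  B1 = {m1, m2, n1, n2}
m0 ∈ B0, n0 ∈ B0 → same block

bisimilar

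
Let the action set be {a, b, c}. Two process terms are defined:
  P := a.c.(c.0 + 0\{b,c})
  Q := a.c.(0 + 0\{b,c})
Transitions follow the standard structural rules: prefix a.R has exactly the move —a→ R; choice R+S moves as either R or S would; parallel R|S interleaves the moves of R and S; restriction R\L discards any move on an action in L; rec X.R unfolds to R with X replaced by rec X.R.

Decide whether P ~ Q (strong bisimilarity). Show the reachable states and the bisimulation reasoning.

NO

Reachable graph of P (4 states):
  p0 = a.c.(c.0 + 0\{b,c}) ⊢ -a-> p1
  p1 = c.(c.0 + 0\{b,c}) ⊢ -c-> p2
  p2 = c.0 + 0\{b,c} ⊢ -c-> p3
  p3 = 0 ⊢ stopped
Reachable graph of Q (3 states):
  q0 = a.c.(0 + 0\{b,c}) ⊢ -a-> q1
  q1 = c.(0 + 0\{b,c}) ⊢ -c-> q2
  q2 = 0 + 0\{b,c} ⊢ stopped
Coarsest stable partition (strong bisimilarity classes):
  B0 = {p0}
  B1 = {p1}
  B2 = {p2, q1}
  B3 = {p3, q2}
  B4 = {q0}
p0 ∈ B0, q0 ∈ B4 → different blocks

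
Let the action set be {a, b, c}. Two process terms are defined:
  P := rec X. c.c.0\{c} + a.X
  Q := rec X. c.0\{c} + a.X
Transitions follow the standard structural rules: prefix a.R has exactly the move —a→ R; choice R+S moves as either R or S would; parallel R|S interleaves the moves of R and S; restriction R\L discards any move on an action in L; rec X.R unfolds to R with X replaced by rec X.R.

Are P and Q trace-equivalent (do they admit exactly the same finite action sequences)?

traces(P) ≠ traces(Q) — witness ⟨cc⟩

P's transition system — 3 states:
  m0 = rec X. c.c.0\{c} + a.X | —a→ m0, —c→ m1
  m1 = c.0\{c} | —c→ m2
  m2 = 0\{c} | ·
Q's transition system — 2 states:
  n0 = rec X. c.0\{c} + a.X | —a→ n0, —c→ n1
  n1 = 0\{c} | ·
Executing cc from P (initial set {m0}):
  step 1 (c): {m1}
  step 2 (c): {m2}
  ✓ P
Executing cc from Q (initial set {n0}):
  step 1 (c): {n1}
  step 2 (c): ∅  — Q cannot continue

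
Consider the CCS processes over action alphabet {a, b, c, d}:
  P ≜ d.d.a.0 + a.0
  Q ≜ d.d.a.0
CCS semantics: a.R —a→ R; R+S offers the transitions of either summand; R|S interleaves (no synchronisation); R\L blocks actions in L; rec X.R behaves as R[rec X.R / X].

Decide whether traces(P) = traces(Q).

trace-distinct — witness ⟨a⟩

P's transition system — 4 states:
  s0 = d.d.a.0 + a.0 has moves —a→ s1, —d→ s2
  s1 = 0 has moves ∅
  s2 = d.a.0 has moves —d→ s3
  s3 = a.0 has moves —a→ s1
Q's transition system — 4 states:
  t0 = d.d.a.0 has moves —d→ t1
  t1 = d.a.0 has moves —d→ t2
  t2 = a.0 has moves —a→ t3
  t3 = 0 has moves ∅
Trace ⟨a⟩ through P, begin at {s0}:
  [1] a ⇒ {s1}
  P completes σ.
Trace ⟨a⟩ through Q, begin at {t0}:
  [1] a ⇒ ∅ (Q stuck)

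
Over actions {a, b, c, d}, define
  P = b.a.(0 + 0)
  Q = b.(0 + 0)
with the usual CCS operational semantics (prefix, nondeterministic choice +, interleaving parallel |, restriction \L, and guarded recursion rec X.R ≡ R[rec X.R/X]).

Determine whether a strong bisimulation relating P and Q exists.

LTS(P): 3 reachable states
  s0 = b.a.(0 + 0) has moves -b-> s1
  s1 = a.(0 + 0) has moves -a-> s2
  s2 = 0 + 0 has moves stopped
LTS(Q): 2 reachable states
  t0 = b.(0 + 0) has moves -b-> t1
  t1 = 0 + 0 has moves stopped
Bisimilarity quotient blocks:
  B0 = {s0}
  B1 = {s1}
  B2 = {s2, t1}
  B3 = {t0}
s0 ∈ B0, t0 ∈ B3 → different blocks

not bisimilar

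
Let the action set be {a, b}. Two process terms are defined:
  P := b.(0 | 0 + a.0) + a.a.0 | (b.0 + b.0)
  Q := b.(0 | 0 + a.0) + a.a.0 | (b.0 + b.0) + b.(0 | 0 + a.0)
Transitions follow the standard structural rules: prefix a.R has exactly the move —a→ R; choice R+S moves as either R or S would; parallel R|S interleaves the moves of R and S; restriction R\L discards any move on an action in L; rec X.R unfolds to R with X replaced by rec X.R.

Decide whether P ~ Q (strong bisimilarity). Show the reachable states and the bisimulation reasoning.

P's transition system — 8 states:
  p0 = b.(0 | 0 + a.0) + a.a.0 | (b.0 + b.0) ⊢ =a=> p1, =b=> p2, =b=> p3
  p1 = a.0 | (b.0 + b.0) ⊢ =a=> p4, =b=> p5
  p2 = 0 | 0 + a.0 ⊢ =a=> p6
  p3 = a.a.0 | 0 ⊢ =a=> p5
  p4 = 0 | (b.0 + b.0) ⊢ =b=> p7
  p5 = a.0 | 0 ⊢ =a=> p7
  p6 = 0 ⊢ stopped
  p7 = 0 | 0 ⊢ stopped
Q's transition system — 8 states:
  q0 = b.(0 | 0 + a.0) + a.a.0 | (b.0 + b.0) + b.(0 | 0 + a.0) ⊢ =a=> q1, =b=> q2, =b=> q3
  q1 = a.0 | (b.0 + b.0) ⊢ =a=> q4, =b=> q5
  q2 = 0 | 0 + a.0 ⊢ =a=> q6
  q3 = a.a.0 | 0 ⊢ =a=> q5
  q4 = 0 | (b.0 + b.0) ⊢ =b=> q7
  q5 = a.0 | 0 ⊢ =a=> q7
  q6 = 0 ⊢ stopped
  q7 = 0 | 0 ⊢ stopped
Bisimilarity quotient blocks:
  B0 = {p0, q0}
  B1 = {p2, p5, q2, q5}
  B2 = {p6, p7, q6, q7}
  B3 = {p3, q3}
  B4 = {p1, q1}
  B5 = {p4, q4}
p0 ∈ B0, q0 ∈ B0 → same block

P ~ Q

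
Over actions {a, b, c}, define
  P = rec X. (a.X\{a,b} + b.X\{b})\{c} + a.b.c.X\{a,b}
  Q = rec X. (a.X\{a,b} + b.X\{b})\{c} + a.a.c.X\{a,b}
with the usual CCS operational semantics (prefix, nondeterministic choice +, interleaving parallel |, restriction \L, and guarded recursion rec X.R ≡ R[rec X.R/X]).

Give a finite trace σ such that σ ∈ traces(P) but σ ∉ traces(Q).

Reachable graph of P (8 states):
  p0 = rec X. (a.X\{a,b} + b.X\{b})\{c} + a.b.c.X\{a,b} | --a--▸ p1, --a--▸ p2, --b--▸ p3
  p1 = (rec X. (a.X\{a,b} + b.X\{b})\{c} + a.b.c.X\{a,b})\{a,b}\{c} | ∅
  p2 = b.c.(rec X. (a.X\{a,b} + b.X\{b})\{c} + a.b.c.X\{a,b})\{a,b} | --b--▸ p4
  p3 = (rec X. (a.X\{a,b} + b.X\{b})\{c} + a.b.c.X\{a,b})\{b}\{c} | --a--▸ p5, --a--▸ p6
  p4 = c.(rec X. (a.X\{a,b} + b.X\{b})\{c} + a.b.c.X\{a,b})\{a,b} | --c--▸ p7
  p5 = (b.c.(rec X. (a.X\{a,b} + b.X\{b})\{c} + a.b.c.X\{a,b})\{a,b})\{b}\{c} | ∅
  p6 = (rec X. (a.X\{a,b} + b.X\{b})\{c} + a.b.c.X\{a,b})\{a,b}\{c}\{b}\{c} | ∅
  p7 = (rec X. (a.X\{a,b} + b.X\{b})\{c} + a.b.c.X\{a,b})\{a,b} | ∅
Reachable graph of Q (9 states):
  q0 = rec X. (a.X\{a,b} + b.X\{b})\{c} + a.a.c.X\{a,b} | --a--▸ q1, --a--▸ q2, --b--▸ q3
  q1 = (rec X. (a.X\{a,b} + b.X\{b})\{c} + a.a.c.X\{a,b})\{a,b}\{c} | ∅
  q2 = a.c.(rec X. (a.X\{a,b} + b.X\{b})\{c} + a.a.c.X\{a,b})\{a,b} | --a--▸ q4
  q3 = (rec X. (a.X\{a,b} + b.X\{b})\{c} + a.a.c.X\{a,b})\{b}\{c} | --a--▸ q5, --a--▸ q6
  q4 = c.(rec X. (a.X\{a,b} + b.X\{b})\{c} + a.a.c.X\{a,b})\{a,b} | --c--▸ q7
  q5 = (a.c.(rec X. (a.X\{a,b} + b.X\{b})\{c} + a.a.c.X\{a,b})\{a,b})\{b}\{c} | --a--▸ q8
  q6 = (rec X. (a.X\{a,b} + b.X\{b})\{c} + a.a.c.X\{a,b})\{a,b}\{c}\{b}\{c} | ∅
  q7 = (rec X. (a.X\{a,b} + b.X\{b})\{c} + a.a.c.X\{a,b})\{a,b} | ∅
  q8 = (c.(rec X. (a.X\{a,b} + b.X\{b})\{c} + a.a.c.X\{a,b})\{a,b})\{b}\{c} | ∅
Trace ⟨ab⟩ through P, begin at {p0}:
  [1] a ⇒ {p1, p2}
  [2] b ⇒ {p4}
  P completes σ.
Trace ⟨ab⟩ through Q, begin at {q0}:
  [1] a ⇒ {q1, q2}
  [2] b ⇒ ∅  — Q cannot continue

ab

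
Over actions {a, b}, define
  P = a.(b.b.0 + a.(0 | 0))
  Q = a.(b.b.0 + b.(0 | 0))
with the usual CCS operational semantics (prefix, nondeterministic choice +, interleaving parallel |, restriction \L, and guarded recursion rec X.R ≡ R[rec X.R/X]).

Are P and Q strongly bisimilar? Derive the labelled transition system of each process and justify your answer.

P ≁ Q

P's transition system — 5 states:
  u0 = a.(b.b.0 + a.(0 | 0)) → =a=> u1
  u1 = b.b.0 + a.(0 | 0) → =a=> u2, =b=> u3
  u2 = 0 | 0 → ·
  u3 = b.0 → =b=> u4
  u4 = 0 → ·
Q's transition system — 5 states:
  v0 = a.(b.b.0 + b.(0 | 0)) → =a=> v1
  v1 = b.b.0 + b.(0 | 0) → =b=> v2, =b=> v3
  v2 = 0 | 0 → ·
  v3 = b.0 → =b=> v4
  v4 = 0 → ·
Coarsest stable partition (strong bisimilarity classes):
  B0 = {u0}
  B1 = {u1}
  B2 = {u2, u4, v2, v4}
  B3 = {u3, v3}
  B4 = {v0}
  B5 = {v1}
u0 ∈ B0, v0 ∈ B4 → different blocks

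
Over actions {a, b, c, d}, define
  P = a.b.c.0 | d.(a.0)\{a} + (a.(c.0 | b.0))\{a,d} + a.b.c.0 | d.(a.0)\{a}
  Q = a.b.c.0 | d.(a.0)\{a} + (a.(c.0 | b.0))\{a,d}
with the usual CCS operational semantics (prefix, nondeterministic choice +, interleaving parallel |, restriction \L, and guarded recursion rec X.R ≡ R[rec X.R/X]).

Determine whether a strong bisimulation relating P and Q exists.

YES

Reachable graph of P (8 states):
  s0 = a.b.c.0 | d.(a.0)\{a} + (a.(c.0 | b.0))\{a,d} + a.b.c.0 | d.(a.0)\{a} | -a-> s1, -d-> s2
  s1 = b.c.0 | d.(a.0)\{a} | -b-> s3, -d-> s4
  s2 = a.b.c.0 | (a.0)\{a} | -a-> s4
  s3 = c.0 | d.(a.0)\{a} | -c-> s5, -d-> s6
  s4 = b.c.0 | (a.0)\{a} | -b-> s6
  s5 = 0 | d.(a.0)\{a} | -d-> s7
  s6 = c.0 | (a.0)\{a} | -c-> s7
  s7 = 0 | (a.0)\{a} | (no moves)
Reachable graph of Q (8 states):
  t0 = a.b.c.0 | d.(a.0)\{a} + (a.(c.0 | b.0))\{a,d} | -a-> t1, -d-> t2
  t1 = b.c.0 | d.(a.0)\{a} | -b-> t3, -d-> t4
  t2 = a.b.c.0 | (a.0)\{a} | -a-> t4
  t3 = c.0 | d.(a.0)\{a} | -c-> t5, -d-> t6
  t4 = b.c.0 | (a.0)\{a} | -b-> t6
  t5 = 0 | d.(a.0)\{a} | -d-> t7
  t6 = c.0 | (a.0)\{a} | -c-> t7
  t7 = 0 | (a.0)\{a} | (no moves)
Bisimilarity quotient blocks:
  B0 = {s0, t0}
  B1 = {s1, t1}
  B2 = {s3, t3}
  B3 = {s5, t5}
  B4 = {s7, t7}
  B5 = {s6, t6}
  B6 = {s4, t4}
  B7 = {s2, t2}
s0 ∈ B0, t0 ∈ B0 → same block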